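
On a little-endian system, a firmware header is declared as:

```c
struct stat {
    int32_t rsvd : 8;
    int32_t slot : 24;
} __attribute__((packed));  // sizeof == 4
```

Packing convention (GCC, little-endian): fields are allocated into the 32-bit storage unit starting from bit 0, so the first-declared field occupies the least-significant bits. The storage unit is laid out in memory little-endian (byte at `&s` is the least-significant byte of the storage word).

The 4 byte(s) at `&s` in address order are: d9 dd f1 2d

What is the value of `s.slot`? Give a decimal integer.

[0]=0xd9 [1]=0xdd [2]=0xf1 [3]=0x2d (little-endian) → word 0x2df1ddd9
rsvd [0+:8] = (word>>0) & 0xff = 217
slot [8+:24] = (word>>8) & 0xffffff = 3011037  ←
slot signed 24b, MSB=0: value = 3011037

3011037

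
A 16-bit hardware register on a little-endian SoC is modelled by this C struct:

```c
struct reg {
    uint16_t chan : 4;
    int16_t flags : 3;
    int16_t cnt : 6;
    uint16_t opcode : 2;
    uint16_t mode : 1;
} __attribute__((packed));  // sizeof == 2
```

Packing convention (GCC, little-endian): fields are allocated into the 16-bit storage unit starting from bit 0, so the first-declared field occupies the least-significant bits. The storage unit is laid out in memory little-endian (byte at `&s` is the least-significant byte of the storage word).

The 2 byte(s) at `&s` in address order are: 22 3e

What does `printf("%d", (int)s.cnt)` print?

[0]=0x22 [1]=0x3e (little-endian) → word 0x3e22
chan:4 @ bit 0 → (0x3e22>>0)&0xf = 0x2
flags:3 @ bit 4 → (0x3e22>>4)&0x7 = 0x2
cnt:6 @ bit 7 → (0x3e22>>7)&0x3f = 0x3c  ←
opcode:2 @ bit 13 → (0x3e22>>13)&0x3 = 0x1
mode:1 @ bit 15 → (0x3e22>>15)&0x1 = 0x0
cnt signed 6b, MSB=1: 60 - 64 = -4

-4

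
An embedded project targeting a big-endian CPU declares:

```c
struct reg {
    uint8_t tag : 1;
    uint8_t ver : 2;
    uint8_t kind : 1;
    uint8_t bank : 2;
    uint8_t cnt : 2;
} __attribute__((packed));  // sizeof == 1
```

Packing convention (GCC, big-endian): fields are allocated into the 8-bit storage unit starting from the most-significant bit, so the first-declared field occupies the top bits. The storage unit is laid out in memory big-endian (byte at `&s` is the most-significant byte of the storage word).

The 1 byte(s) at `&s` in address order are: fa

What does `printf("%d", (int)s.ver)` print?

[0]=0xfa (big-endian) → word 0xfa
tag:1 @ bit 7 → (0xfa>>7)&0x1 = 0x1
ver:2 @ bit 5 → (0xfa>>5)&0x3 = 0x3  ←
kind:1 @ bit 4 → (0xfa>>4)&0x1 = 0x1
bank:2 @ bit 2 → (0xfa>>2)&0x3 = 0x2
cnt:2 @ bit 0 → (0xfa>>0)&0x3 = 0x2

3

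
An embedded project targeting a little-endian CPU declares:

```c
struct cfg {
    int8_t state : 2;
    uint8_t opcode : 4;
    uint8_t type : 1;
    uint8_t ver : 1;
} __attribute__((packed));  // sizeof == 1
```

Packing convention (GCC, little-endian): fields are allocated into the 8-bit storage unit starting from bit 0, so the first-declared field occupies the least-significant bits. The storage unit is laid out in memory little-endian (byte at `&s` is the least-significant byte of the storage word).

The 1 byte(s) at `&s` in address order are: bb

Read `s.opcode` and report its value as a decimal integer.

14

[0]=0xbb (little-endian) → word 0xbb
state:2 @ bit 0 → (0xbb>>0)&0x3 = 0x3
opcode:4 @ bit 2 → (0xbb>>2)&0xf = 0xe  ←
type:1 @ bit 6 → (0xbb>>6)&0x1 = 0x0
ver:1 @ bit 7 → (0xbb>>7)&0x1 = 0x1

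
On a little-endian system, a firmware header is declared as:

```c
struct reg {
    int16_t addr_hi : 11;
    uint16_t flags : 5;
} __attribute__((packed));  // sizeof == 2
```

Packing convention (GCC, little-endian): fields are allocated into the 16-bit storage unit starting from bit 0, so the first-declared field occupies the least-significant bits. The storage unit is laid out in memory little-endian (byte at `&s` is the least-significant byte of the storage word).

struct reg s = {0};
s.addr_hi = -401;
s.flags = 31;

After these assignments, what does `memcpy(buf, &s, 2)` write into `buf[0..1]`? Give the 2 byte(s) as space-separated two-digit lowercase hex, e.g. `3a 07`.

[0+:11] addr_hi=-401 & 0x7ff = 0x66f; word=0x066f
[11+:5] flags=31 & 0x1f = 0x1f; word=0xfe6f
word = 0xfe6f → little-endian bytes:
  [0]=0x6f  [1]=0xfe

6f fe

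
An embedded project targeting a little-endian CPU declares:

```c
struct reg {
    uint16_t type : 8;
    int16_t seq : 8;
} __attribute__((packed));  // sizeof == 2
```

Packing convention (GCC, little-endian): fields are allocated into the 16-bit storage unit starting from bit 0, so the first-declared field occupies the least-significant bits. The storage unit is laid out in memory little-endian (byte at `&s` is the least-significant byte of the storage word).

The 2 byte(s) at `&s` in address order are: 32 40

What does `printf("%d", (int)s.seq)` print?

64

[0]=0x32 [1]=0x40 (little-endian) → word 0x4032
type:8 @ bit 0 → (0x4032>>0)&0xff = 0x32
seq:8 @ bit 8 → (0x4032>>8)&0xff = 0x40  ←
seq signed 8b, MSB=0: value = 64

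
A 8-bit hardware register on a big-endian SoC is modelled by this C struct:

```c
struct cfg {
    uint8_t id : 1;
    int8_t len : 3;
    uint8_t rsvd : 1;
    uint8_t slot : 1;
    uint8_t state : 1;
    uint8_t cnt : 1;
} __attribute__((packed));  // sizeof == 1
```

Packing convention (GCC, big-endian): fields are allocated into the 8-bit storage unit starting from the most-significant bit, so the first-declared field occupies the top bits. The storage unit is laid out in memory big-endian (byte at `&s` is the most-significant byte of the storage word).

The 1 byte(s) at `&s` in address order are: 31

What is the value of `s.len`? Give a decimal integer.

3

[0]=0x31 (big-endian) → word 0x31
id:1 @ bit 7 → (0x31>>7)&0x1 = 0x0
len:3 @ bit 4 → (0x31>>4)&0x7 = 0x3  ←
rsvd:1 @ bit 3 → (0x31>>3)&0x1 = 0x0
slot:1 @ bit 2 → (0x31>>2)&0x1 = 0x0
state:1 @ bit 1 → (0x31>>1)&0x1 = 0x0
cnt:1 @ bit 0 → (0x31>>0)&0x1 = 0x1
len signed 3b, MSB=0: value = 3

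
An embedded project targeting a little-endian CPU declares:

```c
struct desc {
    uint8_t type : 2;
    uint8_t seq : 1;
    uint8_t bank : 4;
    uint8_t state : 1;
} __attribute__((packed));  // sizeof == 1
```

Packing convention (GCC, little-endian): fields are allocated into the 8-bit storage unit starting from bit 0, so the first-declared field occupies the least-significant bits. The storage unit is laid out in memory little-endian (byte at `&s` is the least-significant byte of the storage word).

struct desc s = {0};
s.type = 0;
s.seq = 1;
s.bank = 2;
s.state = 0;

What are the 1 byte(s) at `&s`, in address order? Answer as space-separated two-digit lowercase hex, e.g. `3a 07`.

type:2 = 0 → 0x0 << 0 → word 0x00
seq:1 = 1 → 0x1 << 2 → word 0x04
bank:4 = 2 → 0x2 << 3 → word 0x14
state:1 = 0 → 0x0 << 7 → word 0x14
word = 0x14 → little-endian bytes:
  [0]=0x14

14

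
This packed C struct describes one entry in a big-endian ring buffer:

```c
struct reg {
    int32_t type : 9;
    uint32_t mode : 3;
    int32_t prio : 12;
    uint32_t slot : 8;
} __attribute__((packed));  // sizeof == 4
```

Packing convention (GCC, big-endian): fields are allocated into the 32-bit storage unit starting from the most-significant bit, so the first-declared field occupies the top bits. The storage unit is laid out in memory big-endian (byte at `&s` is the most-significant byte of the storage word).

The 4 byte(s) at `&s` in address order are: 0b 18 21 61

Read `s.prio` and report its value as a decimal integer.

[0]=0x0b [1]=0x18 [2]=0x21 [3]=0x61 (big-endian) → word 0x0b182161
type [23+:9] = (word>>23) & 0x1ff = 22
mode [20+:3] = (word>>20) & 0x7 = 1
prio [8+:12] = (word>>8) & 0xfff = 2081  ←
slot [0+:8] = (word>>0) & 0xff = 97
prio signed 12b, MSB=1: 2081 - 4096 = -2015

-2015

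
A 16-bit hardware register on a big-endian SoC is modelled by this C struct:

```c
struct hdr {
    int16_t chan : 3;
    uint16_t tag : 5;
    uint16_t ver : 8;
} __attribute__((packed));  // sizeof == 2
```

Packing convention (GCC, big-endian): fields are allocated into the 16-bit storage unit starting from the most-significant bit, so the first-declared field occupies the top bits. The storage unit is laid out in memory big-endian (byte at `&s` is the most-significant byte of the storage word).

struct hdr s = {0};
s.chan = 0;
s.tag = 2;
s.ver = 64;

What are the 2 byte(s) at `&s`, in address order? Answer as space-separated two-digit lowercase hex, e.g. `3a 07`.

02 40

chan (3b) val=0 bits=0x0 at bit 13: 0x0000
tag (5b) val=2 bits=0x2 at bit 8: 0x0200
ver (8b) val=64 bits=0x40 at bit 0: 0x0240
word = 0x0240 → big-endian bytes:
  [0]=0x02  [1]=0x40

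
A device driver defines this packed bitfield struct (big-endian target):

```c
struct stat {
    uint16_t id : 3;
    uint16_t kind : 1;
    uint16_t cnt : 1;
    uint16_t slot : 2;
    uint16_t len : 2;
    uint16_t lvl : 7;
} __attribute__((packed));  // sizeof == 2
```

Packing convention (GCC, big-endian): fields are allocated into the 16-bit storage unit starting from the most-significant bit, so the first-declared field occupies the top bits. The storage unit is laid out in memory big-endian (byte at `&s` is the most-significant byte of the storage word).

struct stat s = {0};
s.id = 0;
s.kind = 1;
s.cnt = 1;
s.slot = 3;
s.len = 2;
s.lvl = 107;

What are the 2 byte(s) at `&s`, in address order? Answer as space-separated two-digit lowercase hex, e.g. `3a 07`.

1f 6b

id (3b) val=0 bits=0x0 at bit 13: 0x0000
kind (1b) val=1 bits=0x1 at bit 12: 0x1000
cnt (1b) val=1 bits=0x1 at bit 11: 0x1800
slot (2b) val=3 bits=0x3 at bit 9: 0x1e00
len (2b) val=2 bits=0x2 at bit 7: 0x1f00
lvl (7b) val=107 bits=0x6b at bit 0: 0x1f6b
word = 0x1f6b → big-endian bytes:
  [0]=0x1f  [1]=0x6b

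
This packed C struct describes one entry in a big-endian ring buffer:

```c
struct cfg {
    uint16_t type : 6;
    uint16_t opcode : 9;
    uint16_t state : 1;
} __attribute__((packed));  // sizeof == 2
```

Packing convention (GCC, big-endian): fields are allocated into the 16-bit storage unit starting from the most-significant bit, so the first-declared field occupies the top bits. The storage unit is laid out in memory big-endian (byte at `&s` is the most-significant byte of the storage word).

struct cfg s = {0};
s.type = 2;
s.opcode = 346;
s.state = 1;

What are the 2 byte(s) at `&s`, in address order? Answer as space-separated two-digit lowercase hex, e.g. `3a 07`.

type (6b) val=2 bits=0x2 at bit 10: 0x0800
opcode (9b) val=346 bits=0x15a at bit 1: 0x0ab4
state (1b) val=1 bits=0x1 at bit 0: 0x0ab5
word = 0x0ab5 → big-endian bytes:
  [0]=0x0a  [1]=0xb5

0a b5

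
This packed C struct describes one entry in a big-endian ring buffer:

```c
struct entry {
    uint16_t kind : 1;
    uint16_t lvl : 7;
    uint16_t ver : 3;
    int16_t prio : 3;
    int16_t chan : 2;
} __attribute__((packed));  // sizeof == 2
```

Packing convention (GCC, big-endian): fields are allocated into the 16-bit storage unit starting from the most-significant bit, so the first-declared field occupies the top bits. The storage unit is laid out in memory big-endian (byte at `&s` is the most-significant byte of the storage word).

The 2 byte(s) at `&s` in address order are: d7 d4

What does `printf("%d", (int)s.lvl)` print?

87

[0]=0xd7 [1]=0xd4 (big-endian) → word 0xd7d4
kind:1 @ bit 15 → (0xd7d4>>15)&0x1 = 0x1
lvl:7 @ bit 8 → (0xd7d4>>8)&0x7f = 0x57  ←
ver:3 @ bit 5 → (0xd7d4>>5)&0x7 = 0x6
prio:3 @ bit 2 → (0xd7d4>>2)&0x7 = 0x5
chan:2 @ bit 0 → (0xd7d4>>0)&0x3 = 0x0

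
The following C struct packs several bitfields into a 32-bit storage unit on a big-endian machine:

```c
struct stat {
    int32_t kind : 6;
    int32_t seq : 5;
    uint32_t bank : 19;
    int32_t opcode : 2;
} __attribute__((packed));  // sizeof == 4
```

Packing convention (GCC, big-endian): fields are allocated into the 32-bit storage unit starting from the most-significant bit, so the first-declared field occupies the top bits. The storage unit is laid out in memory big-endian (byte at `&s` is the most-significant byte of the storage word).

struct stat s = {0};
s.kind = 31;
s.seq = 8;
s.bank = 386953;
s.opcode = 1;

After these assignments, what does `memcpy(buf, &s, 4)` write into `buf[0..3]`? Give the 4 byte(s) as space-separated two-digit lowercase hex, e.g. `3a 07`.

7d 17 9e 25

[26+:6] kind=31 & 0x3f = 0x1f; word=0x7c000000
[21+:5] seq=8 & 0x1f = 0x8; word=0x7d000000
[2+:19] bank=386953 & 0x7ffff = 0x5e789; word=0x7d179e24
[0+:2] opcode=1 & 0x3 = 0x1; word=0x7d179e25
word = 0x7d179e25 → big-endian bytes:
  [0]=0x7d  [1]=0x17  [2]=0x9e  [3]=0x25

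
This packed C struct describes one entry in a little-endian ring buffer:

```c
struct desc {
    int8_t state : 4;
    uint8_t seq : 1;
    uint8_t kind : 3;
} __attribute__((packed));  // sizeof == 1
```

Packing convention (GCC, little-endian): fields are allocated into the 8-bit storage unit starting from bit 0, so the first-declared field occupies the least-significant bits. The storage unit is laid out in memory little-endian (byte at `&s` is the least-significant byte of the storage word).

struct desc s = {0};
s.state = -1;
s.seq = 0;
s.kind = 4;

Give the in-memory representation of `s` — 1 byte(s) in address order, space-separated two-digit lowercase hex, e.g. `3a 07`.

8f

state (4b) val=-1 bits=0xf at bit 0: 0x0f
seq (1b) val=0 bits=0x0 at bit 4: 0x0f
kind (3b) val=4 bits=0x4 at bit 5: 0x8f
word = 0x8f → little-endian bytes:
  [0]=0x8f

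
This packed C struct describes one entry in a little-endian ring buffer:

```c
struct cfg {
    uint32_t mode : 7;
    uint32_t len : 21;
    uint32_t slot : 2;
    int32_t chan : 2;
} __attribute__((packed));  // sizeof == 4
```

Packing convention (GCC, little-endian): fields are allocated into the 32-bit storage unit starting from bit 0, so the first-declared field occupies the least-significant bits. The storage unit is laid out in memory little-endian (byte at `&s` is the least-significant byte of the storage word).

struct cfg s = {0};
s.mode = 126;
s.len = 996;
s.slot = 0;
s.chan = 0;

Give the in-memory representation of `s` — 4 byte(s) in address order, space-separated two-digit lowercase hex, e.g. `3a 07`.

mode (7b) val=126 bits=0x7e at bit 0: 0x0000007e
len (21b) val=996 bits=0x3e4 at bit 7: 0x0001f27e
slot (2b) val=0 bits=0x0 at bit 28: 0x0001f27e
chan (2b) val=0 bits=0x0 at bit 30: 0x0001f27e
word = 0x0001f27e → little-endian bytes:
  [0]=0x7e  [1]=0xf2  [2]=0x01  [3]=0x00

7e f2 01 00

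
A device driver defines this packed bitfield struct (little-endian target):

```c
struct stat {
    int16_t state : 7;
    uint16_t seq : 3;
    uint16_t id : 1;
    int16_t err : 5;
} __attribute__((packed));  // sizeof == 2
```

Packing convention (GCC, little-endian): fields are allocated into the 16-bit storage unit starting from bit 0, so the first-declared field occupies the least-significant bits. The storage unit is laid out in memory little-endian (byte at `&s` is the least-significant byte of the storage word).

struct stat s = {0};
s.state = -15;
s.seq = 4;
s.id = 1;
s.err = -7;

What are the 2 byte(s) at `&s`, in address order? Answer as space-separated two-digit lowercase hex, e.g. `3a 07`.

[0+:7] state=-15 & 0x7f = 0x71; word=0x0071
[7+:3] seq=4 & 0x7 = 0x4; word=0x0271
[10+:1] id=1 & 0x1 = 0x1; word=0x0671
[11+:5] err=-7 & 0x1f = 0x19; word=0xce71
word = 0xce71 → little-endian bytes:
  [0]=0x71  [1]=0xce

71 ce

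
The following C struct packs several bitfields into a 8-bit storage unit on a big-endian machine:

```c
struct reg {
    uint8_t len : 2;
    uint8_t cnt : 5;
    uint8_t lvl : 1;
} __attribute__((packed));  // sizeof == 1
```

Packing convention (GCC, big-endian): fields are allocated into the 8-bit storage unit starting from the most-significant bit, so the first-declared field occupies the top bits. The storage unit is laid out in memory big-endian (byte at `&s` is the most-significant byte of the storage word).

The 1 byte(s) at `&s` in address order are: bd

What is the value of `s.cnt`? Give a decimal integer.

30

[0]=0xbd (big-endian) → word 0xbd
len:2 @ bit 6 → (0xbd>>6)&0x3 = 0x2
cnt:5 @ bit 1 → (0xbd>>1)&0x1f = 0x1e  ←
lvl:1 @ bit 0 → (0xbd>>0)&0x1 = 0x1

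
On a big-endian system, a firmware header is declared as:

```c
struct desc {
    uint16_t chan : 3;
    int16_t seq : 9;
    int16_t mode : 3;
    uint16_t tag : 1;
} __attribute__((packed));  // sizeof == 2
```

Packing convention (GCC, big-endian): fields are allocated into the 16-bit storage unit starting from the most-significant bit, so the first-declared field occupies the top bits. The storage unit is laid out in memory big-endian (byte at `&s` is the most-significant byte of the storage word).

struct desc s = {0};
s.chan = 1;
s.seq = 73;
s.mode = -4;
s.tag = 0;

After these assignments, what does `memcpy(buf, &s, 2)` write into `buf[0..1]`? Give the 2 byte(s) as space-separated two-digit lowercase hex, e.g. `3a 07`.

chan (3b) val=1 bits=0x1 at bit 13: 0x2000
seq (9b) val=73 bits=0x49 at bit 4: 0x2490
mode (3b) val=-4 bits=0x4 at bit 1: 0x2498
tag (1b) val=0 bits=0x0 at bit 0: 0x2498
word = 0x2498 → big-endian bytes:
  [0]=0x24  [1]=0x98

24 98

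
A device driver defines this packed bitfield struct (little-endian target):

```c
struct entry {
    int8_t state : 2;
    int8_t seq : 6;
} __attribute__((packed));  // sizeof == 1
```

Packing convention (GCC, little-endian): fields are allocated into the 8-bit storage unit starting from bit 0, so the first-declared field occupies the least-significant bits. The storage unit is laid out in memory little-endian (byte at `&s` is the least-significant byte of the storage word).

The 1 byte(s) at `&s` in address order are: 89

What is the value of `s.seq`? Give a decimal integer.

[0]=0x89 (little-endian) → word 0x89
state [0+:2] = (word>>0) & 0x3 = 1
seq [2+:6] = (word>>2) & 0x3f = 34  ←
seq signed 6b, MSB=1: 34 - 64 = -30

-30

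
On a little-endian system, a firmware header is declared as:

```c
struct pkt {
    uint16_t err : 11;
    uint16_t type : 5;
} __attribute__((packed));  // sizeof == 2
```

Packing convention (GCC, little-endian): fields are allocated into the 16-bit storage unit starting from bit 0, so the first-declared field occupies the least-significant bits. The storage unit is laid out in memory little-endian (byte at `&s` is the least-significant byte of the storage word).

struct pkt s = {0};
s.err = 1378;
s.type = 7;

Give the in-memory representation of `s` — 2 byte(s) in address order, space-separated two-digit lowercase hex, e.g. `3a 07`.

err:11 = 1378 → 0x562 << 0 → word 0x0562
type:5 = 7 → 0x7 << 11 → word 0x3d62
word = 0x3d62 → little-endian bytes:
  [0]=0x62  [1]=0x3d

62 3d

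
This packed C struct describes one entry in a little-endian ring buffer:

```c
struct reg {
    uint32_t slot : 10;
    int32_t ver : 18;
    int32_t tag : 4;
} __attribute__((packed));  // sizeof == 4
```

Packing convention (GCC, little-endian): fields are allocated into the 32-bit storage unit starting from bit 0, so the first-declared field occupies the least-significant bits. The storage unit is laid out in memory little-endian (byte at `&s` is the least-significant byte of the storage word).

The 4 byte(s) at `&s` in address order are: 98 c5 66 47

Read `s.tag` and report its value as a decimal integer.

4

[0]=0x98 [1]=0xc5 [2]=0x66 [3]=0x47 (little-endian) → word 0x4766c598
slot:10 @ bit 0 → (0x4766c598>>0)&0x3ff = 0x198
ver:18 @ bit 10 → (0x4766c598>>10)&0x3ffff = 0x1d9b1
tag:4 @ bit 28 → (0x4766c598>>28)&0xf = 0x4  ←
tag signed 4b, MSB=0: value = 4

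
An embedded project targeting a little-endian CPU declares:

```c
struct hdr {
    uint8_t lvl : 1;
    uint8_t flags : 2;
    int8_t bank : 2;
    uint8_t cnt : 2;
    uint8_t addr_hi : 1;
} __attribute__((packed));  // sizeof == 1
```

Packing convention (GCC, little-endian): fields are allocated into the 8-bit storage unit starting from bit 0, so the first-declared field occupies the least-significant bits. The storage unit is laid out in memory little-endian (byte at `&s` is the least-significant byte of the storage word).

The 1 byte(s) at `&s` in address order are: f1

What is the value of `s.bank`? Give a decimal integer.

[0]=0xf1 (little-endian) → word 0xf1
lvl [0+:1] = (word>>0) & 0x1 = 1
flags [1+:2] = (word>>1) & 0x3 = 0
bank [3+:2] = (word>>3) & 0x3 = 2  ←
cnt [5+:2] = (word>>5) & 0x3 = 3
addr_hi [7+:1] = (word>>7) & 0x1 = 1
bank signed 2b, MSB=1: 2 - 4 = -2

-2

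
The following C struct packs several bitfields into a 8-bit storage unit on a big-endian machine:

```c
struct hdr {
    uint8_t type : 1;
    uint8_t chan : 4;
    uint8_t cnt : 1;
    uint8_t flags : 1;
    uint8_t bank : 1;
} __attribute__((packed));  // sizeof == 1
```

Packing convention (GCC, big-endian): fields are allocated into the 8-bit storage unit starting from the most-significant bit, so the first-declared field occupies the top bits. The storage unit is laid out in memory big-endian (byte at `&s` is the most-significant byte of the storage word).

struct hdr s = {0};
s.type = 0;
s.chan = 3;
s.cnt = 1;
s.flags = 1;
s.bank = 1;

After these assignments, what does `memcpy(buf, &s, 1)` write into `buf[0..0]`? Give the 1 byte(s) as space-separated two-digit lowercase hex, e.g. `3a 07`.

type:1 = 0 → 0x0 << 7 → word 0x00
chan:4 = 3 → 0x3 << 3 → word 0x18
cnt:1 = 1 → 0x1 << 2 → word 0x1c
flags:1 = 1 → 0x1 << 1 → word 0x1e
bank:1 = 1 → 0x1 << 0 → word 0x1f
word = 0x1f → big-endian bytes:
  [0]=0x1f

1f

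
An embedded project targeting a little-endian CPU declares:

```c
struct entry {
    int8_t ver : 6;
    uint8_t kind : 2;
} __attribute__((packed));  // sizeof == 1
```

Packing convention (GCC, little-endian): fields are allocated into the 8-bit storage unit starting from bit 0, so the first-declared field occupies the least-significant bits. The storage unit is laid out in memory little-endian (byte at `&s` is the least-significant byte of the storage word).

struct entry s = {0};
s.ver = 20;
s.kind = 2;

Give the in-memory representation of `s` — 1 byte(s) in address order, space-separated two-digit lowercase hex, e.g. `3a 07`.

94

[0+:6] ver=20 & 0x3f = 0x14; word=0x14
[6+:2] kind=2 & 0x3 = 0x2; word=0x94
word = 0x94 → little-endian bytes:
  [0]=0x94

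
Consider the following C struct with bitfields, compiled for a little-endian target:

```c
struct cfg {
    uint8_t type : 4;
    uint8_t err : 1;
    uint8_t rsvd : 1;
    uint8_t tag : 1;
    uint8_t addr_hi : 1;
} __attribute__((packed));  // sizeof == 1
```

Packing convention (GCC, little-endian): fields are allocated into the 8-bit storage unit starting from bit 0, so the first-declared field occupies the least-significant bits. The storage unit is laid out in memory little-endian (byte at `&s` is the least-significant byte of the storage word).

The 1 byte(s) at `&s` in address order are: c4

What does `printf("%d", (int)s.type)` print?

[0]=0xc4 (little-endian) → word 0xc4
type:4 @ bit 0 → (0xc4>>0)&0xf = 0x4  ←
err:1 @ bit 4 → (0xc4>>4)&0x1 = 0x0
rsvd:1 @ bit 5 → (0xc4>>5)&0x1 = 0x0
tag:1 @ bit 6 → (0xc4>>6)&0x1 = 0x1
addr_hi:1 @ bit 7 → (0xc4>>7)&0x1 = 0x1

4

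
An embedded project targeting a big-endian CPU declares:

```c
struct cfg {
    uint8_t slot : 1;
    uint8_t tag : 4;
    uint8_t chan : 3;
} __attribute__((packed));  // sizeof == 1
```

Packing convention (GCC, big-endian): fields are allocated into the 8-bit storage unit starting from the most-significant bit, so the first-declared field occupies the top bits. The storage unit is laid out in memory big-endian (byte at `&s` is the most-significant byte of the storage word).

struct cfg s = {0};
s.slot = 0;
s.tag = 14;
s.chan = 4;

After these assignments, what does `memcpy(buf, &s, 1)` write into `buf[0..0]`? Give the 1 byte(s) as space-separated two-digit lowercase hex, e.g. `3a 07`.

slot (1b) val=0 bits=0x0 at bit 7: 0x00
tag (4b) val=14 bits=0xe at bit 3: 0x70
chan (3b) val=4 bits=0x4 at bit 0: 0x74
word = 0x74 → big-endian bytes:
  [0]=0x74

74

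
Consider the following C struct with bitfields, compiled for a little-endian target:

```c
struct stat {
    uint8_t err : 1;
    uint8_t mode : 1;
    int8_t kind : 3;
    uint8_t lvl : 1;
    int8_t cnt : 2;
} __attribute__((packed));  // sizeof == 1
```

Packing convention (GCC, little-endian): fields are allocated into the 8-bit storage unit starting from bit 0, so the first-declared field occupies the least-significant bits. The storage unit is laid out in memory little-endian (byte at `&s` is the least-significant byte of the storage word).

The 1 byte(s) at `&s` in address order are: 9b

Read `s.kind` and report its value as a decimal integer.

-2

[0]=0x9b (little-endian) → word 0x9b
err:1 @ bit 0 → (0x9b>>0)&0x1 = 0x1
mode:1 @ bit 1 → (0x9b>>1)&0x1 = 0x1
kind:3 @ bit 2 → (0x9b>>2)&0x7 = 0x6  ←
lvl:1 @ bit 5 → (0x9b>>5)&0x1 = 0x0
cnt:2 @ bit 6 → (0x9b>>6)&0x3 = 0x2
kind signed 3b, MSB=1: 6 - 8 = -2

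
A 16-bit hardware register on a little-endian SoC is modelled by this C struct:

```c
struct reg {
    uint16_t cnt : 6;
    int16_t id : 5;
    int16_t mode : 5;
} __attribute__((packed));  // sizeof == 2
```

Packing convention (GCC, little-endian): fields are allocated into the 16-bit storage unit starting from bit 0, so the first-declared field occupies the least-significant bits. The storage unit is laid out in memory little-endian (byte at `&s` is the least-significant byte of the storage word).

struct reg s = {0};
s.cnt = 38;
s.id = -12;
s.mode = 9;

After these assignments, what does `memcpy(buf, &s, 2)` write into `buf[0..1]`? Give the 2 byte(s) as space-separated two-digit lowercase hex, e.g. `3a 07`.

[0+:6] cnt=38 & 0x3f = 0x26; word=0x0026
[6+:5] id=-12 & 0x1f = 0x14; word=0x0526
[11+:5] mode=9 & 0x1f = 0x9; word=0x4d26
word = 0x4d26 → little-endian bytes:
  [0]=0x26  [1]=0x4d

26 4d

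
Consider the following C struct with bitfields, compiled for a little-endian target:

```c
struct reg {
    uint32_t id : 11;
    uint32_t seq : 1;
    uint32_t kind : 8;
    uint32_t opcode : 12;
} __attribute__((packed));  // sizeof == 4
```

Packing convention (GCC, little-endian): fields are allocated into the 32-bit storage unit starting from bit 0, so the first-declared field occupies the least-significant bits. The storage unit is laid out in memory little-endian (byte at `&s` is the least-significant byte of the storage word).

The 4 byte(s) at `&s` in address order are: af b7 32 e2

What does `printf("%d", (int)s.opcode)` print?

3619

[0]=0xaf [1]=0xb7 [2]=0x32 [3]=0xe2 (little-endian) → word 0xe232b7af
id [0+:11] = (word>>0) & 0x7ff = 1967
seq [11+:1] = (word>>11) & 0x1 = 0
kind [12+:8] = (word>>12) & 0xff = 43
opcode [20+:12] = (word>>20) & 0xfff = 3619  ←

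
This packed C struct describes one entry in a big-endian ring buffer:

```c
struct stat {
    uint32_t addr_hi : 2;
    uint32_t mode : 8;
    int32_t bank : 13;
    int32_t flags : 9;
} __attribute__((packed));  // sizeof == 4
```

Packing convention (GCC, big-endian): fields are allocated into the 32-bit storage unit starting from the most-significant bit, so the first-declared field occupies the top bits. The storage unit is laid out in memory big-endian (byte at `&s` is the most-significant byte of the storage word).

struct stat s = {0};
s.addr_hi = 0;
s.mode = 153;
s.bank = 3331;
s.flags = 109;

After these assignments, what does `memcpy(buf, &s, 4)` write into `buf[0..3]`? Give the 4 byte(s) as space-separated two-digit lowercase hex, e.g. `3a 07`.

26 5a 06 6d

addr_hi:2 = 0 → 0x0 << 30 → word 0x00000000
mode:8 = 153 → 0x99 << 22 → word 0x26400000
bank:13 = 3331 → 0xd03 << 9 → word 0x265a0600
flags:9 = 109 → 0x6d << 0 → word 0x265a066d
word = 0x265a066d → big-endian bytes:
  [0]=0x26  [1]=0x5a  [2]=0x06  [3]=0x6d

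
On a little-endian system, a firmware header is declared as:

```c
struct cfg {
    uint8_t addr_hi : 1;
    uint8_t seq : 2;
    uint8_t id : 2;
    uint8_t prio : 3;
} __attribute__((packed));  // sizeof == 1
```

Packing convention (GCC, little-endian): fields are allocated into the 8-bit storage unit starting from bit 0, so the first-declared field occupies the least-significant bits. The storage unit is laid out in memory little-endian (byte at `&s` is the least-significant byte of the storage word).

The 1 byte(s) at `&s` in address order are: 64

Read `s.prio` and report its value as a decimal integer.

3

[0]=0x64 (little-endian) → word 0x64
addr_hi [0+:1] = (word>>0) & 0x1 = 0
seq [1+:2] = (word>>1) & 0x3 = 2
id [3+:2] = (word>>3) & 0x3 = 0
prio [5+:3] = (word>>5) & 0x7 = 3  ←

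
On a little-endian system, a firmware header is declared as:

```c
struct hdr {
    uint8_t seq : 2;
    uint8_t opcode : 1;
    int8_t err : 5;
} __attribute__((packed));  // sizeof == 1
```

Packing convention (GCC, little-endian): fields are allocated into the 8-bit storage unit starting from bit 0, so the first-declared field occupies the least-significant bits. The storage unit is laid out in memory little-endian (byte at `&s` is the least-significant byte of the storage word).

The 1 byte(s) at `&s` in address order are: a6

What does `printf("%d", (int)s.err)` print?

[0]=0xa6 (little-endian) → word 0xa6
seq [0+:2] = (word>>0) & 0x3 = 2
opcode [2+:1] = (word>>2) & 0x1 = 1
err [3+:5] = (word>>3) & 0x1f = 20  ←
err signed 5b, MSB=1: 20 - 32 = -12

-12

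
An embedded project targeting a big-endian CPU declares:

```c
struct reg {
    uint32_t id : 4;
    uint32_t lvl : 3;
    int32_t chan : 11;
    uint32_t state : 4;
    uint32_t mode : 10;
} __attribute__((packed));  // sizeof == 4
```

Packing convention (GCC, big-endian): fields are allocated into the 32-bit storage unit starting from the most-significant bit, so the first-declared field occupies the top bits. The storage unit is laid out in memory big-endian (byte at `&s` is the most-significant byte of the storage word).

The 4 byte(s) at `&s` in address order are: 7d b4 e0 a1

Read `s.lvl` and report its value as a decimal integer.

6

[0]=0x7d [1]=0xb4 [2]=0xe0 [3]=0xa1 (big-endian) → word 0x7db4e0a1
id [28+:4] = (word>>28) & 0xf = 7
lvl [25+:3] = (word>>25) & 0x7 = 6  ←
chan [14+:11] = (word>>14) & 0x7ff = 1747
state [10+:4] = (word>>10) & 0xf = 8
mode [0+:10] = (word>>0) & 0x3ff = 161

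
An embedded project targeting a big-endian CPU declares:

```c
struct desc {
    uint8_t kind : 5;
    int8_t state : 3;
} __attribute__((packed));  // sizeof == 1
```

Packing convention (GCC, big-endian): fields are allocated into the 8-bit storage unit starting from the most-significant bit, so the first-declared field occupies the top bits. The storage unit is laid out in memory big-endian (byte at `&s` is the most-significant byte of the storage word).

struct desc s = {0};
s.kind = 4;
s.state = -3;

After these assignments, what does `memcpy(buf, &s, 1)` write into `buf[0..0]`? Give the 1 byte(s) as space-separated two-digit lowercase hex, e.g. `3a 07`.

kind (5b) val=4 bits=0x4 at bit 3: 0x20
state (3b) val=-3 bits=0x5 at bit 0: 0x25
word = 0x25 → big-endian bytes:
  [0]=0x25

25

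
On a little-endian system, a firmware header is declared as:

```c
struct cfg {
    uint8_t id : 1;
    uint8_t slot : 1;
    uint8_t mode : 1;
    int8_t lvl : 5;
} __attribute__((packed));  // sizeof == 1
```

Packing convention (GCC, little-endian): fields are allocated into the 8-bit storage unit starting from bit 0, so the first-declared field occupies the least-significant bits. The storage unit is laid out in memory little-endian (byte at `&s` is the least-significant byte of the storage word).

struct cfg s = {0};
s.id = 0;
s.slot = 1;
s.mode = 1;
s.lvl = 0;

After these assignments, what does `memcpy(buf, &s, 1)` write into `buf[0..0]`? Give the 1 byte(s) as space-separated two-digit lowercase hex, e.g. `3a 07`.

[0+:1] id=0 & 0x1 = 0x0; word=0x00
[1+:1] slot=1 & 0x1 = 0x1; word=0x02
[2+:1] mode=1 & 0x1 = 0x1; word=0x06
[3+:5] lvl=0 & 0x1f = 0x0; word=0x06
word = 0x06 → little-endian bytes:
  [0]=0x06

06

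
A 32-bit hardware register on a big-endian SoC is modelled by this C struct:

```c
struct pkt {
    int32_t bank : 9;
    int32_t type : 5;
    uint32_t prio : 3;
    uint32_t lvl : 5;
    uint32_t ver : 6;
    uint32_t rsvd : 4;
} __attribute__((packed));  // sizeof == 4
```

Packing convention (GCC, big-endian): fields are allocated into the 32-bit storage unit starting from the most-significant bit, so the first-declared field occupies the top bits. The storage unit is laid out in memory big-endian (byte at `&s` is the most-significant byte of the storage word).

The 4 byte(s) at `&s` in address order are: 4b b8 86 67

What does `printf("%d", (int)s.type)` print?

14

[0]=0x4b [1]=0xb8 [2]=0x86 [3]=0x67 (big-endian) → word 0x4bb88667
bank [23+:9] = (word>>23) & 0x1ff = 151
type [18+:5] = (word>>18) & 0x1f = 14  ←
prio [15+:3] = (word>>15) & 0x7 = 1
lvl [10+:5] = (word>>10) & 0x1f = 1
ver [4+:6] = (word>>4) & 0x3f = 38
rsvd [0+:4] = (word>>0) & 0xf = 7
type signed 5b, MSB=0: value = 14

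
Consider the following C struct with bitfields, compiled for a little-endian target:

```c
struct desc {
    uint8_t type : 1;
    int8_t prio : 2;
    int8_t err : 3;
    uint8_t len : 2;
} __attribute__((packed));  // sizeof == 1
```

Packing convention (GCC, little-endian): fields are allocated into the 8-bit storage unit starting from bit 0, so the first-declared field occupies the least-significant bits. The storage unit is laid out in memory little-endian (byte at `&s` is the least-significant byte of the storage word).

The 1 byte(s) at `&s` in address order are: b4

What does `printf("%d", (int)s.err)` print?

-2

[0]=0xb4 (little-endian) → word 0xb4
type [0+:1] = (word>>0) & 0x1 = 0
prio [1+:2] = (word>>1) & 0x3 = 2
err [3+:3] = (word>>3) & 0x7 = 6  ←
len [6+:2] = (word>>6) & 0x3 = 2
err signed 3b, MSB=1: 6 - 8 = -2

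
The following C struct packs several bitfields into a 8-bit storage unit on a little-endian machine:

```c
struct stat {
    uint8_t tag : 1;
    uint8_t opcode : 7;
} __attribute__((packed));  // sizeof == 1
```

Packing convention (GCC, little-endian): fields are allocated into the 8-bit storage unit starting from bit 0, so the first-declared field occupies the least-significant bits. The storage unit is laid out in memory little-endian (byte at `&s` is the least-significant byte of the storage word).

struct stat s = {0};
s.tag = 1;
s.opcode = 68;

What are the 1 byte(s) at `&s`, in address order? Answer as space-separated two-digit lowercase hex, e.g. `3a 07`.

[0+:1] tag=1 & 0x1 = 0x1; word=0x01
[1+:7] opcode=68 & 0x7f = 0x44; word=0x89
word = 0x89 → little-endian bytes:
  [0]=0x89

89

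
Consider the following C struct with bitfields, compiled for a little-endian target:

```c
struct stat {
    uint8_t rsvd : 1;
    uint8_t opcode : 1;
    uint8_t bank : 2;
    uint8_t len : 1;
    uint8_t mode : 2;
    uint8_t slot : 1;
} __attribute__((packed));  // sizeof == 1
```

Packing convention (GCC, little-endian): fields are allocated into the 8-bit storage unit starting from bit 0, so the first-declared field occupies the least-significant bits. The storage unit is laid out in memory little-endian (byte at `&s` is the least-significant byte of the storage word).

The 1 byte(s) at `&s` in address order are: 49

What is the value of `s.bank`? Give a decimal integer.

2

[0]=0x49 (little-endian) → word 0x49
rsvd:1 @ bit 0 → (0x49>>0)&0x1 = 0x1
opcode:1 @ bit 1 → (0x49>>1)&0x1 = 0x0
bank:2 @ bit 2 → (0x49>>2)&0x3 = 0x2  ←
len:1 @ bit 4 → (0x49>>4)&0x1 = 0x0
mode:2 @ bit 5 → (0x49>>5)&0x3 = 0x2
slot:1 @ bit 7 → (0x49>>7)&0x1 = 0x0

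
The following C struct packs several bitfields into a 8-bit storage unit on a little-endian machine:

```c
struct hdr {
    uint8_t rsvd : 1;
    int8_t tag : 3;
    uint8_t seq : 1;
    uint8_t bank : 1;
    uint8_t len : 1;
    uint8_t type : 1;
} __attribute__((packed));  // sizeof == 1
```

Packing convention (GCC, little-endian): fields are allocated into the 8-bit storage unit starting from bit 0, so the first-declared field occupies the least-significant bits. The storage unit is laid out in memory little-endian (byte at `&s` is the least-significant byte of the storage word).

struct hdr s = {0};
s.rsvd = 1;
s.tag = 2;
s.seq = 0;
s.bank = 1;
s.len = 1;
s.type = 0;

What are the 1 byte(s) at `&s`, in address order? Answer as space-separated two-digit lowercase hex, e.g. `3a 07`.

65

[0+:1] rsvd=1 & 0x1 = 0x1; word=0x01
[1+:3] tag=2 & 0x7 = 0x2; word=0x05
[4+:1] seq=0 & 0x1 = 0x0; word=0x05
[5+:1] bank=1 & 0x1 = 0x1; word=0x25
[6+:1] len=1 & 0x1 = 0x1; word=0x65
[7+:1] type=0 & 0x1 = 0x0; word=0x65
word = 0x65 → little-endian bytes:
  [0]=0x65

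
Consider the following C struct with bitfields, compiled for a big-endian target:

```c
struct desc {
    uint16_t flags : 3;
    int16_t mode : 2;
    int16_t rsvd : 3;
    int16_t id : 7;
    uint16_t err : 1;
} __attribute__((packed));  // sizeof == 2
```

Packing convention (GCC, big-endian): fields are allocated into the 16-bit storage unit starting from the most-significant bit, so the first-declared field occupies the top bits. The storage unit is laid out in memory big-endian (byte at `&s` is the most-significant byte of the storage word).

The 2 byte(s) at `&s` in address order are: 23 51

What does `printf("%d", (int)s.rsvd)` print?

3

[0]=0x23 [1]=0x51 (big-endian) → word 0x2351
flags:3 @ bit 13 → (0x2351>>13)&0x7 = 0x1
mode:2 @ bit 11 → (0x2351>>11)&0x3 = 0x0
rsvd:3 @ bit 8 → (0x2351>>8)&0x7 = 0x3  ←
id:7 @ bit 1 → (0x2351>>1)&0x7f = 0x28
err:1 @ bit 0 → (0x2351>>0)&0x1 = 0x1
rsvd signed 3b, MSB=0: value = 3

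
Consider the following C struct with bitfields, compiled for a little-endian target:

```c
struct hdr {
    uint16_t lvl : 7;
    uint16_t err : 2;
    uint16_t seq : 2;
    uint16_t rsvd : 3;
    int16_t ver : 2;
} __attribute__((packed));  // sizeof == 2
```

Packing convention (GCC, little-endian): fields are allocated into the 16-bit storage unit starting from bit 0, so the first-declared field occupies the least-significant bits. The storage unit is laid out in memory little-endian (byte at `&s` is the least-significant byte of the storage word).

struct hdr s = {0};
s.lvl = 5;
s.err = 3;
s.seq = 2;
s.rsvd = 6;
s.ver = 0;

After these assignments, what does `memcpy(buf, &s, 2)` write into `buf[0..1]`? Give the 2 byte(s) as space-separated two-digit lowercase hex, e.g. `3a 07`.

lvl:7 = 5 → 0x5 << 0 → word 0x0005
err:2 = 3 → 0x3 << 7 → word 0x0185
seq:2 = 2 → 0x2 << 9 → word 0x0585
rsvd:3 = 6 → 0x6 << 11 → word 0x3585
ver:2 = 0 → 0x0 << 14 → word 0x3585
word = 0x3585 → little-endian bytes:
  [0]=0x85  [1]=0x35

85 35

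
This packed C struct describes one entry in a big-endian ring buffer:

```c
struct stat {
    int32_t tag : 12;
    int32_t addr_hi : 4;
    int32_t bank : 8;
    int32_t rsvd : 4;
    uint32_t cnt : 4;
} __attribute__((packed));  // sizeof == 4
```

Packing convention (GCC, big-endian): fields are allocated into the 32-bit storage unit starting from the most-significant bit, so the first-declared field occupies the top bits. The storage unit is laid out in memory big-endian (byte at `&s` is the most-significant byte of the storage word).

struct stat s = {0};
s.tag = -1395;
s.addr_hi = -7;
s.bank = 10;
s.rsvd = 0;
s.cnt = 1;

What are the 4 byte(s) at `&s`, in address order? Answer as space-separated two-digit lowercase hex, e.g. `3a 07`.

tag:12 = -1395 → 0xa8d << 20 → word 0xa8d00000
addr_hi:4 = -7 → 0x9 << 16 → word 0xa8d90000
bank:8 = 10 → 0xa << 8 → word 0xa8d90a00
rsvd:4 = 0 → 0x0 << 4 → word 0xa8d90a00
cnt:4 = 1 → 0x1 << 0 → word 0xa8d90a01
word = 0xa8d90a01 → big-endian bytes:
  [0]=0xa8  [1]=0xd9  [2]=0x0a  [3]=0x01

a8 d9 0a 01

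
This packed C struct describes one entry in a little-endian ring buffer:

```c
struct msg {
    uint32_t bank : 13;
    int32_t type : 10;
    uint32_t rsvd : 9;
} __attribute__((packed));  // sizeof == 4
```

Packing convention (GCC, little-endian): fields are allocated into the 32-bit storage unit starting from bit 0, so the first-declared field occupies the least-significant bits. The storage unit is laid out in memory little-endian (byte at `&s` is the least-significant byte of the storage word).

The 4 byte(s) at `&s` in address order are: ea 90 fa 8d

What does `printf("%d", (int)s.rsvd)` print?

283

[0]=0xea [1]=0x90 [2]=0xfa [3]=0x8d (little-endian) → word 0x8dfa90ea
bank [0+:13] = (word>>0) & 0x1fff = 4330
type [13+:10] = (word>>13) & 0x3ff = 980
rsvd [23+:9] = (word>>23) & 0x1ff = 283  ←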